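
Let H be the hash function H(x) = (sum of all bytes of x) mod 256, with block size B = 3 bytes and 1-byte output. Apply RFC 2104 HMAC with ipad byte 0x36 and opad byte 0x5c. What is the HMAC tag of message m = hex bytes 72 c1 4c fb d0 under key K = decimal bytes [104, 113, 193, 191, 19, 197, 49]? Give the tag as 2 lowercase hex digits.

Key decimal bytes [104, 113, 193, 191, 19, 197, 49] = 68 71 c1 bf 13 c5 31 is 7 bytes > B = 3, so hash it first: H(key) = 62, then zero-pad to 3 bytes: K' = 62 00 00.
K' ⊕ ipad = 54 36 36.  K' ⊕ opad = 3e 5c 5c.
Inner input = (K'⊕ipad) ∥ m = 54 36 36 ∥ 72 c1 4c fb d0.
Inner hash: sum = 84+54+54+114+193+76+251+208 = 1034; mod 256 = 10 → 0a.
Outer input = (K'⊕opad) ∥ inner = 3e 5c 5c ∥ 0a.
Outer hash (tag): sum = 62+92+92+10 = 256; mod 256 = 0 → 00.

00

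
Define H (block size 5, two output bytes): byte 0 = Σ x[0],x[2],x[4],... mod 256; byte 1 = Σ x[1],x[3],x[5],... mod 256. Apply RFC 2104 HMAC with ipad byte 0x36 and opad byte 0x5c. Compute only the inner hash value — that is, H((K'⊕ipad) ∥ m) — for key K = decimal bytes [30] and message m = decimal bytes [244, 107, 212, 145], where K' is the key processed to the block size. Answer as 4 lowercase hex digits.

Key decimal bytes [30] = 1e is 1 byte ≤ B = 5; zero-pad to 5 bytes: K' = 1e 00 00 00 00.
K' ⊕ ipad = 28 36 36 36 36.
Inner input = 28 36 36 36 36 ∥ f4 6b d4 91.
Inner hash: even-index sum = 400 mod 256 = 144; odd-index sum = 564 mod 256 = 52 → 90 34.

9034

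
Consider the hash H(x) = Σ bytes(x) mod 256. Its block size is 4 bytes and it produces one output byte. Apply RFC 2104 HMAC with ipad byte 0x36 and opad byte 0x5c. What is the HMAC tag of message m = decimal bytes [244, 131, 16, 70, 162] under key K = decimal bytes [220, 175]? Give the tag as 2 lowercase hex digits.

Key decimal bytes [220, 175] = dc af is 2 bytes ≤ B = 4; zero-pad to 4 bytes: K' = dc af 00 00.
K' ⊕ ipad = ea 99 36 36.  K' ⊕ opad = 80 f3 5c 5c.
Inner input = (K'⊕ipad) ∥ m = ea 99 36 36 ∥ f4 83 10 46 a2.
Inner hash: sum = 234+153+54+54+244+131+16+70+162 = 1118; mod 256 = 94 → 5e.
Outer input = (K'⊕opad) ∥ inner = 80 f3 5c 5c ∥ 5e.
Outer hash (tag): sum = 128+243+92+92+94 = 649; mod 256 = 137 → 89.

89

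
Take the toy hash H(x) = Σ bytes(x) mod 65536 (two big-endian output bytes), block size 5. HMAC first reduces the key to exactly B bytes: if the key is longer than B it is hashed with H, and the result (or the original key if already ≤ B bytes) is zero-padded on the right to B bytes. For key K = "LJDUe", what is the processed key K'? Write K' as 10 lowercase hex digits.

4c4a445565

Key "LJDUe" = 4c 4a 44 55 65 is exactly B = 5 bytes: K' = 4c 4a 44 55 65.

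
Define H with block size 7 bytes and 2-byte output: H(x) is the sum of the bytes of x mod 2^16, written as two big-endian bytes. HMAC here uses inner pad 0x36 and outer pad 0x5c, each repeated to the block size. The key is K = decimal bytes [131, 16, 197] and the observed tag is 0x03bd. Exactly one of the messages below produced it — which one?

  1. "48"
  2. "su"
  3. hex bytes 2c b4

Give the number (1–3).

Key decimal bytes [131, 16, 197] = 83 10 c5 is 3 bytes ≤ B = 7; zero-pad to 7 bytes: K' = 83 10 c5 00 00 00 00.
K' ⊕ ipad = b5 26 f3 36 36 36 36; K' ⊕ opad = df 4c 99 5c 5c 5c 5c.
m1: inner = H(b5 26 f3 36 36 36 36 34 38) = 03 12; tag = H(df 4c 99 5c 5c 5c 5c 03 12) = 0349
m2: inner = H(b5 26 f3 36 36 36 36 73 75) = 03 8e; tag = H(df 4c 99 5c 5c 5c 5c 03 8e) = 03c5
m3: inner = H(b5 26 f3 36 36 36 36 2c b4) = 03 86; tag = H(df 4c 99 5c 5c 5c 5c 03 86) = 03bd ← matches

3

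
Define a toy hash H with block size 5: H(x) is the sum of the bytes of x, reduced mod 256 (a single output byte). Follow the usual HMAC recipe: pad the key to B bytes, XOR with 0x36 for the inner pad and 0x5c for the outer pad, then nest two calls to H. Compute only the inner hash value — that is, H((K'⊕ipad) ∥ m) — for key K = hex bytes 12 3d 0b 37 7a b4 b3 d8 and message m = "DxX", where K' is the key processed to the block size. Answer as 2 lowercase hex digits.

68

Key hex bytes 12 3d 0b 37 7a b4 b3 d8 is 8 bytes > B = 5, so hash it first: H(key) = 4a, then zero-pad to 5 bytes: K' = 4a 00 00 00 00.
K' ⊕ ipad = 7c 36 36 36 36.
Inner input = 7c 36 36 36 36 ∥ 44 78 58.
Inner hash: sum = 124+54+54+54+54+68+120+88 = 616; mod 256 = 104 → 68.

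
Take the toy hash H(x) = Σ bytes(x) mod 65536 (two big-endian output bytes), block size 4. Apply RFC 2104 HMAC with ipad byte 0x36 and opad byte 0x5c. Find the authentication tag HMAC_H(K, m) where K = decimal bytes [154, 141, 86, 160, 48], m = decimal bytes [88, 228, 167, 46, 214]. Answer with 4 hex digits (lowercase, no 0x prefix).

012d

Key decimal bytes [154, 141, 86, 160, 48] = 9a 8d 56 a0 30 is 5 bytes > B = 4, so hash it first: H(key) = 02 4d, then zero-pad to 4 bytes: K' = 02 4d 00 00.
K' ⊕ ipad = 34 7b 36 36.  K' ⊕ opad = 5e 11 5c 5c.
Inner input = (K'⊕ipad) ∥ m = 34 7b 36 36 ∥ 58 e4 a7 2e d6.
Inner hash: sum = 52+123+54+54+88+228+167+46+214 = 1026 → 04 02.
Outer input = (K'⊕opad) ∥ inner = 5e 11 5c 5c ∥ 04 02.
Outer hash (tag): sum = 94+17+92+92+4+2 = 301 → 01 2d.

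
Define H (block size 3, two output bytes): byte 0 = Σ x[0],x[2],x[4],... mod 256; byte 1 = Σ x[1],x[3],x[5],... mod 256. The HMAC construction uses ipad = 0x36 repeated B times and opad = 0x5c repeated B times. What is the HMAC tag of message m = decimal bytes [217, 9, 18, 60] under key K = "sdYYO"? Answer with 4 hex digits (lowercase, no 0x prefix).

Key "sdYYO" = 73 64 59 59 4f is 5 bytes > B = 3, so hash it first: H(key) = 1b bd, then zero-pad to 3 bytes: K' = 1b bd 00.
K' ⊕ ipad = 2d 8b 36.  K' ⊕ opad = 47 e1 5c.
Inner input = (K'⊕ipad) ∥ m = 2d 8b 36 ∥ d9 09 12 3c.
Inner hash: even-index sum = 168 mod 256 = 168; odd-index sum = 374 mod 256 = 118 → a8 76.
Outer input = (K'⊕opad) ∥ inner = 47 e1 5c ∥ a8 76.
Outer hash (tag): even-index sum = 281 mod 256 = 25; odd-index sum = 393 mod 256 = 137 → 19 89.

1989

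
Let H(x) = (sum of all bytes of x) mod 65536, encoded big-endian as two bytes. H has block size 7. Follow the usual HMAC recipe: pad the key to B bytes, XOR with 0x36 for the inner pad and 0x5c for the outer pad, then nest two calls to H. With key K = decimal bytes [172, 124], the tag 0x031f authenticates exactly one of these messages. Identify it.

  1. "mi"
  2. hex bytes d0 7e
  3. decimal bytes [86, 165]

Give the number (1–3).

2

Key decimal bytes [172, 124] = ac 7c is 2 bytes ≤ B = 7; zero-pad to 7 bytes: K' = ac 7c 00 00 00 00 00.
K' ⊕ ipad = 9a 4a 36 36 36 36 36; K' ⊕ opad = f0 20 5c 5c 5c 5c 5c.
m1: inner = H(9a 4a 36 36 36 36 36 6d 69) = 02 c8; tag = H(f0 20 5c 5c 5c 5c 5c 02 c8) = 03a6
m2: inner = H(9a 4a 36 36 36 36 36 d0 7e) = 03 40; tag = H(f0 20 5c 5c 5c 5c 5c 03 40) = 031f ← matches
m3: inner = H(9a 4a 36 36 36 36 36 56 a5) = 02 ed; tag = H(f0 20 5c 5c 5c 5c 5c 02 ed) = 03cb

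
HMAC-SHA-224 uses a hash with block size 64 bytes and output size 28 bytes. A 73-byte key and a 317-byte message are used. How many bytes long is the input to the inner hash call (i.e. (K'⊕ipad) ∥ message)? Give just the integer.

381

Key is 73 > 64 bytes, so it is hashed to 28 bytes then zero-padded to 64: |K'| = 64.
Inner input = (K'⊕ipad) ∥ m → 64 + 317 = 381 bytes.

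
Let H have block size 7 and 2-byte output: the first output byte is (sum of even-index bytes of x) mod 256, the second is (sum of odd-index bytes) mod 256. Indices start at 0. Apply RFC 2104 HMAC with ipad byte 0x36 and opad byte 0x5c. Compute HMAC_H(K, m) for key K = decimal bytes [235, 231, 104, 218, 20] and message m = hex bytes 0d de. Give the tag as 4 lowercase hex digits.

8f0e

Key decimal bytes [235, 231, 104, 218, 20] = eb e7 68 da 14 is 5 bytes ≤ B = 7; zero-pad to 7 bytes: K' = eb e7 68 da 14 00 00.
K' ⊕ ipad = dd d1 5e ec 22 36 36.  K' ⊕ opad = b7 bb 34 86 48 5c 5c.
Inner input = (K'⊕ipad) ∥ m = dd d1 5e ec 22 36 36 ∥ 0d de.
Inner hash: even-index sum = 625 mod 256 = 113; odd-index sum = 512 mod 256 = 0 → 71 00.
Outer input = (K'⊕opad) ∥ inner = b7 bb 34 86 48 5c 5c ∥ 71 00.
Outer hash (tag): even-index sum = 399 mod 256 = 143; odd-index sum = 526 mod 256 = 14 → 8f 0e.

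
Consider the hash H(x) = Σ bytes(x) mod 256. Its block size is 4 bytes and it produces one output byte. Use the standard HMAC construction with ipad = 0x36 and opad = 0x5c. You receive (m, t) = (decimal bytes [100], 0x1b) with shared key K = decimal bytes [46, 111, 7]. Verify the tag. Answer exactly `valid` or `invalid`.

invalid

Key decimal bytes [46, 111, 7] = 2e 6f 07 is 3 bytes ≤ B = 4; zero-pad to 4 bytes: K' = 2e 6f 07 00.
K' ⊕ ipad = 18 59 31 36; K' ⊕ opad = 72 33 5b 5c.
Inner hash: sum = 24+89+49+54+100 = 316; mod 256 = 60 → 3c.
Outer hash (recomputed tag): sum = 114+51+91+92+60 = 408; mod 256 = 152 → 98.
Recomputed tag = 98; claimed = 1b → mismatch.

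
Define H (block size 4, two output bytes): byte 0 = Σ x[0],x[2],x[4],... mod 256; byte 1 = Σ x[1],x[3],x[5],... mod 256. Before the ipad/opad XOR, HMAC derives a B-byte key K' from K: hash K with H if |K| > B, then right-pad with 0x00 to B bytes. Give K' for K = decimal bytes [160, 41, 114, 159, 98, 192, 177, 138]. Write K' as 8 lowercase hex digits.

|K| = 8 > B = 4, so first hash the key.
H(K): even-index sum = 549 mod 256 = 37; odd-index sum = 530 mod 256 = 18 → 25 12.
Zero-pad H(K) = 25 12 to 4 bytes: K' = 25 12 00 00.

25120000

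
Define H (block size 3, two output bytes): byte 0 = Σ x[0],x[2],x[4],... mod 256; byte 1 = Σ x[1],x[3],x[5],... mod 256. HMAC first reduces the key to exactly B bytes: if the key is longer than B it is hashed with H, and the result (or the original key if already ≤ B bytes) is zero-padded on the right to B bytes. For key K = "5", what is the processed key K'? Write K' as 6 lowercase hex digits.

Key "5" = 35 is 1 byte ≤ B = 3; zero-pad to 3 bytes: K' = 35 00 00.

350000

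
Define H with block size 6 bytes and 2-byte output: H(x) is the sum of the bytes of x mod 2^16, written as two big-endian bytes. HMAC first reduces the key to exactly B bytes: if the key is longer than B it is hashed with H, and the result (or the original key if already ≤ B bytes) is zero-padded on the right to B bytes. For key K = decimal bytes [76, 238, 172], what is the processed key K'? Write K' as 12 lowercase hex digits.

4ceeac000000

Key decimal bytes [76, 238, 172] = 4c ee ac is 3 bytes ≤ B = 6; zero-pad to 6 bytes: K' = 4c ee ac 00 00 00.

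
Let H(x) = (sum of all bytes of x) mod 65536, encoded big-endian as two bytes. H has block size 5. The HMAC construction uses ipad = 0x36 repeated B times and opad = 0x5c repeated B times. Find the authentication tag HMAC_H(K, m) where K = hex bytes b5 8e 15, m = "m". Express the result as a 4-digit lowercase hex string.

02f5

Key hex bytes b5 8e 15 is 3 bytes ≤ B = 5; zero-pad to 5 bytes: K' = b5 8e 15 00 00.
K' ⊕ ipad = 83 b8 23 36 36.  K' ⊕ opad = e9 d2 49 5c 5c.
Inner input = (K'⊕ipad) ∥ m = 83 b8 23 36 36 ∥ 6d.
Inner hash: sum = 131+184+35+54+54+109 = 567 → 02 37.
Outer input = (K'⊕opad) ∥ inner = e9 d2 49 5c 5c ∥ 02 37.
Outer hash (tag): sum = 233+210+73+92+92+2+55 = 757 → 02 f5.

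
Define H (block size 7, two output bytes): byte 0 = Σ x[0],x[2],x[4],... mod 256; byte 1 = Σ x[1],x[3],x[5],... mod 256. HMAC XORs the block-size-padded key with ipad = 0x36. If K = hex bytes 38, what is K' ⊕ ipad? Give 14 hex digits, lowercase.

Key hex bytes 38 is 1 byte ≤ B = 7; zero-pad to 7 bytes: K' = 38 00 00 00 00 00 00.
XOR each byte with 0x36: 38⊕36=0e, 00⊕36=36, 00⊕36=36, 00⊕36=36, 00⊕36=36, 00⊕36=36, 00⊕36=36.

0e363636363636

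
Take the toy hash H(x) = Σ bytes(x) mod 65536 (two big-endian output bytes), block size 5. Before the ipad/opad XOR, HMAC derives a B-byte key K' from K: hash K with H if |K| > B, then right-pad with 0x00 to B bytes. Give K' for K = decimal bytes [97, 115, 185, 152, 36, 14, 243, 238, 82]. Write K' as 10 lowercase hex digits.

048a000000

|K| = 9 > B = 5, so first hash the key.
H(K): sum = 97+115+185+152+36+14+243+238+82 = 1162 → 04 8a.
Zero-pad H(K) = 04 8a to 5 bytes: K' = 04 8a 00 00 00.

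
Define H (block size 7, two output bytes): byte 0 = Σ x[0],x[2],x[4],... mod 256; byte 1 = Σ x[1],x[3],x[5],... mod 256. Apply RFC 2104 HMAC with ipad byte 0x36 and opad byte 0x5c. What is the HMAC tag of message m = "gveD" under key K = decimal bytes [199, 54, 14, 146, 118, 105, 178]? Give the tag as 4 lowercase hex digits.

Key decimal bytes [199, 54, 14, 146, 118, 105, 178] = c7 36 0e 92 76 69 b2 is exactly B = 7 bytes: K' = c7 36 0e 92 76 69 b2.
K' ⊕ ipad = f1 00 38 a4 40 5f 84.  K' ⊕ opad = 9b 6a 52 ce 2a 35 ee.
Inner input = (K'⊕ipad) ∥ m = f1 00 38 a4 40 5f 84 ∥ 67 76 65 44.
Inner hash: even-index sum = 679 mod 256 = 167; odd-index sum = 463 mod 256 = 207 → a7 cf.
Outer input = (K'⊕opad) ∥ inner = 9b 6a 52 ce 2a 35 ee ∥ a7 cf.
Outer hash (tag): even-index sum = 724 mod 256 = 212; odd-index sum = 532 mod 256 = 20 → d4 14.

d414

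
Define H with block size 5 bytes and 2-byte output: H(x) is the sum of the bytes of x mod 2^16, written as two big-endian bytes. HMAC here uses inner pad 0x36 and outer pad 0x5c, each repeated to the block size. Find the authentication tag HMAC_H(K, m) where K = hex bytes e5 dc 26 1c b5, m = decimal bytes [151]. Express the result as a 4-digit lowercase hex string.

Key hex bytes e5 dc 26 1c b5 is exactly B = 5 bytes: K' = e5 dc 26 1c b5.
K' ⊕ ipad = d3 ea 10 2a 83.  K' ⊕ opad = b9 80 7a 40 e9.
Inner input = (K'⊕ipad) ∥ m = d3 ea 10 2a 83 ∥ 97.
Inner hash: sum = 211+234+16+42+131+151 = 785 → 03 11.
Outer input = (K'⊕opad) ∥ inner = b9 80 7a 40 e9 ∥ 03 11.
Outer hash (tag): sum = 185+128+122+64+233+3+17 = 752 → 02 f0.

02f0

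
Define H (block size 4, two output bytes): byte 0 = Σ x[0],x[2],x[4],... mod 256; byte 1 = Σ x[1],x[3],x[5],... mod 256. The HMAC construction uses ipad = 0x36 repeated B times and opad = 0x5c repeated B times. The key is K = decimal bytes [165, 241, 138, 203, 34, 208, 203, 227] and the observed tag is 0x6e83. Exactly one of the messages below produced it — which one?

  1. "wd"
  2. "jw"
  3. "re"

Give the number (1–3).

3

Key decimal bytes [165, 241, 138, 203, 34, 208, 203, 227] = a5 f1 8a cb 22 d0 cb e3 is 8 bytes > B = 4, so hash it first: H(key) = 1c 6f, then zero-pad to 4 bytes: K' = 1c 6f 00 00.
K' ⊕ ipad = 2a 59 36 36; K' ⊕ opad = 40 33 5c 5c.
m1: inner = H(2a 59 36 36 77 64) = d7 f3; tag = H(40 33 5c 5c d7 f3) = 7382
m2: inner = H(2a 59 36 36 6a 77) = ca 06; tag = H(40 33 5c 5c ca 06) = 6695
m3: inner = H(2a 59 36 36 72 65) = d2 f4; tag = H(40 33 5c 5c d2 f4) = 6e83 ← matches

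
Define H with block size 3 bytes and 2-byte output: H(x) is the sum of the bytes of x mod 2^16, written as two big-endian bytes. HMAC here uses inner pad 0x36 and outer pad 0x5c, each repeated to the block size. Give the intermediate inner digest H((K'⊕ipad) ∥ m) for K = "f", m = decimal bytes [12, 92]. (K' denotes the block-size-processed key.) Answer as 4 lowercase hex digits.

0124

Key "f" = 66 is 1 byte ≤ B = 3; zero-pad to 3 bytes: K' = 66 00 00.
K' ⊕ ipad = 50 36 36.
Inner input = 50 36 36 ∥ 0c 5c.
Inner hash: sum = 80+54+54+12+92 = 292 → 01 24.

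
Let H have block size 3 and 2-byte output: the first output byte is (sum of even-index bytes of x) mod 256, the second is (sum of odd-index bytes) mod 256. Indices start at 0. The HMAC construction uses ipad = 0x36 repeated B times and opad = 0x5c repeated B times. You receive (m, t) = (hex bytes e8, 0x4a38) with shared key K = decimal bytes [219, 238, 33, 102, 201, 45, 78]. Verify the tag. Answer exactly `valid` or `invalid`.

valid

Key decimal bytes [219, 238, 33, 102, 201, 45, 78] = db ee 21 66 c9 2d 4e is 7 bytes > B = 3, so hash it first: H(key) = 13 81, then zero-pad to 3 bytes: K' = 13 81 00.
K' ⊕ ipad = 25 b7 36; K' ⊕ opad = 4f dd 5c.
Inner hash: even-index sum = 91 mod 256 = 91; odd-index sum = 415 mod 256 = 159 → 5b 9f.
Outer hash (recomputed tag): even-index sum = 330 mod 256 = 74; odd-index sum = 312 mod 256 = 56 → 4a 38.
Recomputed tag = 4a38; claimed = 4a38 → match.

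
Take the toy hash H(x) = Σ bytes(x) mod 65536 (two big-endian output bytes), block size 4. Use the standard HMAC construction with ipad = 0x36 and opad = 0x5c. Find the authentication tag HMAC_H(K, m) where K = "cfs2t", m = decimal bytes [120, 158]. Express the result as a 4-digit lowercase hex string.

0262

Key "cfs2t" = 63 66 73 32 74 is 5 bytes > B = 4, so hash it first: H(key) = 01 e2, then zero-pad to 4 bytes: K' = 01 e2 00 00.
K' ⊕ ipad = 37 d4 36 36.  K' ⊕ opad = 5d be 5c 5c.
Inner input = (K'⊕ipad) ∥ m = 37 d4 36 36 ∥ 78 9e.
Inner hash: sum = 55+212+54+54+120+158 = 653 → 02 8d.
Outer input = (K'⊕opad) ∥ inner = 5d be 5c 5c ∥ 02 8d.
Outer hash (tag): sum = 93+190+92+92+2+141 = 610 → 02 62.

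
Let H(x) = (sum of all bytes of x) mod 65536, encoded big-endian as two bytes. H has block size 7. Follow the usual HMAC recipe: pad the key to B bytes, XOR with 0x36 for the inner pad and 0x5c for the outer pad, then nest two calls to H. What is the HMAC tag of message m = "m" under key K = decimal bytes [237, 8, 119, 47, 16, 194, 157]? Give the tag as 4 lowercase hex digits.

Key decimal bytes [237, 8, 119, 47, 16, 194, 157] = ed 08 77 2f 10 c2 9d is exactly B = 7 bytes: K' = ed 08 77 2f 10 c2 9d.
K' ⊕ ipad = db 3e 41 19 26 f4 ab.  K' ⊕ opad = b1 54 2b 73 4c 9e c1.
Inner input = (K'⊕ipad) ∥ m = db 3e 41 19 26 f4 ab ∥ 6d.
Inner hash: sum = 219+62+65+25+38+244+171+109 = 933 → 03 a5.
Outer input = (K'⊕opad) ∥ inner = b1 54 2b 73 4c 9e c1 ∥ 03 a5.
Outer hash (tag): sum = 177+84+43+115+76+158+193+3+165 = 1014 → 03 f6.

03f6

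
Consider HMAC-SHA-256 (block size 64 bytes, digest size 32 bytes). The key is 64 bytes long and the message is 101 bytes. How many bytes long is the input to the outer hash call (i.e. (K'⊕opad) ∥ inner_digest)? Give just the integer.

96

Key is 64 ≤ 64 bytes, zero-padded: |K'| = 64.
Outer input = (K'⊕opad) ∥ H(inner) → 64 + 32 = 96 bytes.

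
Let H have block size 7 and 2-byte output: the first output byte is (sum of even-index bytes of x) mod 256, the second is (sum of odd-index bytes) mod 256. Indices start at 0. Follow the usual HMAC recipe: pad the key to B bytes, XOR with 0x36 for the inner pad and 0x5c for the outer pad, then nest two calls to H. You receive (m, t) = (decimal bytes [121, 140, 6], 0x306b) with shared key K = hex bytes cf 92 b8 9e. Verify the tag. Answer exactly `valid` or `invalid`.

valid

Key hex bytes cf 92 b8 9e is 4 bytes ≤ B = 7; zero-pad to 7 bytes: K' = cf 92 b8 9e 00 00 00.
K' ⊕ ipad = f9 a4 8e a8 36 36 36; K' ⊕ opad = 93 ce e4 c2 5c 5c 5c.
Inner hash: even-index sum = 639 mod 256 = 127; odd-index sum = 513 mod 256 = 1 → 7f 01.
Outer hash (recomputed tag): even-index sum = 560 mod 256 = 48; odd-index sum = 619 mod 256 = 107 → 30 6b.
Recomputed tag = 306b; claimed = 306b → match.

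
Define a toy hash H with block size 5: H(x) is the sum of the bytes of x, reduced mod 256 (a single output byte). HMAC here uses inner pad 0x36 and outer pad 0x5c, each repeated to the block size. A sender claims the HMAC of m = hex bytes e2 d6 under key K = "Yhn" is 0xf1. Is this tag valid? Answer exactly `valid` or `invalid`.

Key "Yhn" = 59 68 6e is 3 bytes ≤ B = 5; zero-pad to 5 bytes: K' = 59 68 6e 00 00.
K' ⊕ ipad = 6f 5e 58 36 36; K' ⊕ opad = 05 34 32 5c 5c.
Inner hash: sum = 111+94+88+54+54+226+214 = 841; mod 256 = 73 → 49.
Outer hash (recomputed tag): sum = 5+52+50+92+92+73 = 364; mod 256 = 108 → 6c.
Recomputed tag = 6c; claimed = f1 → mismatch.

invalid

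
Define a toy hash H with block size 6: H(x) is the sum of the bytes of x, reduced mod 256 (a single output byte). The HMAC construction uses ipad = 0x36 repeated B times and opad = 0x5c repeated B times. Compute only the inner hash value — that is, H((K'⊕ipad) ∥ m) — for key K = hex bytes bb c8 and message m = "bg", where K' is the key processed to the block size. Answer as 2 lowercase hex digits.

Key hex bytes bb c8 is 2 bytes ≤ B = 6; zero-pad to 6 bytes: K' = bb c8 00 00 00 00.
K' ⊕ ipad = 8d fe 36 36 36 36.
Inner input = 8d fe 36 36 36 36 ∥ 62 67.
Inner hash: sum = 141+254+54+54+54+54+98+103 = 812; mod 256 = 44 → 2c.

2c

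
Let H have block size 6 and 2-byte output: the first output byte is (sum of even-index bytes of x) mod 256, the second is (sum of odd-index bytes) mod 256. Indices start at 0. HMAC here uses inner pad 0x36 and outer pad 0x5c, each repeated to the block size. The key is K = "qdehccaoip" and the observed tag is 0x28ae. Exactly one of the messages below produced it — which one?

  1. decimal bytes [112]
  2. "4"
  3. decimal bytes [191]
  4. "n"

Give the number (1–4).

Key "qdehccaoip" = 71 64 65 68 63 63 61 6f 69 70 is 10 bytes > B = 6, so hash it first: H(key) = 03 0e, then zero-pad to 6 bytes: K' = 03 0e 00 00 00 00.
K' ⊕ ipad = 35 38 36 36 36 36; K' ⊕ opad = 5f 52 5c 5c 5c 5c.
m1: inner = H(35 38 36 36 36 36 70) = 11 a4; tag = H(5f 52 5c 5c 5c 5c 11 a4) = 28ae ← matches
m2: inner = H(35 38 36 36 36 36 34) = d5 a4; tag = H(5f 52 5c 5c 5c 5c d5 a4) = ecae
m3: inner = H(35 38 36 36 36 36 bf) = 60 a4; tag = H(5f 52 5c 5c 5c 5c 60 a4) = 77ae
m4: inner = H(35 38 36 36 36 36 6e) = 0f a4; tag = H(5f 52 5c 5c 5c 5c 0f a4) = 26ae

1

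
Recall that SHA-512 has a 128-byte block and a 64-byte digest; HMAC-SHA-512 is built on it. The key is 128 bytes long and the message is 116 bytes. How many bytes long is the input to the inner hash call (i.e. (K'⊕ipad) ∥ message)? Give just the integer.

Key is 128 ≤ 128 bytes, zero-padded: |K'| = 128.
Inner input = (K'⊕ipad) ∥ m → 128 + 116 = 244 bytes.

244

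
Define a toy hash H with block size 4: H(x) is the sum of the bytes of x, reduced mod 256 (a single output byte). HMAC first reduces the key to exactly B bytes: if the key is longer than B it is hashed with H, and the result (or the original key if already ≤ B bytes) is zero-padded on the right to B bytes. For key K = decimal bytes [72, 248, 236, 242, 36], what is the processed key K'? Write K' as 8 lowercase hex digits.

42000000

|K| = 5 > B = 4, so first hash the key.
H(K): sum = 72+248+236+242+36 = 834; mod 256 = 66 → 42.
Zero-pad H(K) = 42 to 4 bytes: K' = 42 00 00 00.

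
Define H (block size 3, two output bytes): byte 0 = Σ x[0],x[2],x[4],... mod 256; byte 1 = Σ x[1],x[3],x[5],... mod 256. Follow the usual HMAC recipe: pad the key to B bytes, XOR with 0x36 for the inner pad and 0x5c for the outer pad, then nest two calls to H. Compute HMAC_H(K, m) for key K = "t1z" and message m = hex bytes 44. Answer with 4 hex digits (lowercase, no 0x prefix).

Key "t1z" = 74 31 7a is exactly B = 3 bytes: K' = 74 31 7a.
K' ⊕ ipad = 42 07 4c.  K' ⊕ opad = 28 6d 26.
Inner input = (K'⊕ipad) ∥ m = 42 07 4c ∥ 44.
Inner hash: even-index sum = 142 mod 256 = 142; odd-index sum = 75 mod 256 = 75 → 8e 4b.
Outer input = (K'⊕opad) ∥ inner = 28 6d 26 ∥ 8e 4b.
Outer hash (tag): even-index sum = 153 mod 256 = 153; odd-index sum = 251 mod 256 = 251 → 99 fb.

99fb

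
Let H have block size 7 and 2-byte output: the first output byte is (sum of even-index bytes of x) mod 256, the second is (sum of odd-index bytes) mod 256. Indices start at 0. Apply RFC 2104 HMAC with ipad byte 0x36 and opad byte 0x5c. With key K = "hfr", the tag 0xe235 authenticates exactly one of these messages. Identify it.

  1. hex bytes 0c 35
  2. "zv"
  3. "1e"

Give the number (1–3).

1

Key "hfr" = 68 66 72 is 3 bytes ≤ B = 7; zero-pad to 7 bytes: K' = 68 66 72 00 00 00 00.
K' ⊕ ipad = 5e 50 44 36 36 36 36; K' ⊕ opad = 34 3a 2e 5c 5c 5c 5c.
m1: inner = H(5e 50 44 36 36 36 36 0c 35) = 43 c8; tag = H(34 3a 2e 5c 5c 5c 5c 43 c8) = e235 ← matches
m2: inner = H(5e 50 44 36 36 36 36 7a 76) = 84 36; tag = H(34 3a 2e 5c 5c 5c 5c 84 36) = 5076
m3: inner = H(5e 50 44 36 36 36 36 31 65) = 73 ed; tag = H(34 3a 2e 5c 5c 5c 5c 73 ed) = 0765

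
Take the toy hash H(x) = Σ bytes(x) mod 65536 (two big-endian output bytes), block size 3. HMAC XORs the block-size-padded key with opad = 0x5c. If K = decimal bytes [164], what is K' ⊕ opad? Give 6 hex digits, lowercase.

Key decimal bytes [164] = a4 is 1 byte ≤ B = 3; zero-pad to 3 bytes: K' = a4 00 00.
XOR each byte with 0x5c: a4⊕5c=f8, 00⊕5c=5c, 00⊕5c=5c.

f85c5c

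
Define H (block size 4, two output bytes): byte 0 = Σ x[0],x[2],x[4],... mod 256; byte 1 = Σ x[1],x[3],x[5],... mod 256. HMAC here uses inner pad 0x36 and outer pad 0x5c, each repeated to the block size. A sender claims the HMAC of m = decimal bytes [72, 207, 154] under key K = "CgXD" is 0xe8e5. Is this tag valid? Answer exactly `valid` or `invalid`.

valid

Key "CgXD" = 43 67 58 44 is exactly B = 4 bytes: K' = 43 67 58 44.
K' ⊕ ipad = 75 51 6e 72; K' ⊕ opad = 1f 3b 04 18.
Inner hash: even-index sum = 453 mod 256 = 197; odd-index sum = 402 mod 256 = 146 → c5 92.
Outer hash (recomputed tag): even-index sum = 232 mod 256 = 232; odd-index sum = 229 mod 256 = 229 → e8 e5.
Recomputed tag = e8e5; claimed = e8e5 → match.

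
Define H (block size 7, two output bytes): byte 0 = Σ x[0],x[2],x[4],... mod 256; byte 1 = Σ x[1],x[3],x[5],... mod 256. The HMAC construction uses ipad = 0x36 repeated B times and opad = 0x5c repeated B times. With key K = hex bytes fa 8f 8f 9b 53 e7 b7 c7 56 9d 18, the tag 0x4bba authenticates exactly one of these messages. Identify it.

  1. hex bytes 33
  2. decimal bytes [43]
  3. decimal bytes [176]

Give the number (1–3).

Key hex bytes fa 8f 8f 9b 53 e7 b7 c7 56 9d 18 is 11 bytes > B = 7, so hash it first: H(key) = 01 75, then zero-pad to 7 bytes: K' = 01 75 00 00 00 00 00.
K' ⊕ ipad = 37 43 36 36 36 36 36; K' ⊕ opad = 5d 29 5c 5c 5c 5c 5c.
m1: inner = H(37 43 36 36 36 36 36 33) = d9 e2; tag = H(5d 29 5c 5c 5c 5c 5c d9 e2) = 53ba
m2: inner = H(37 43 36 36 36 36 36 2b) = d9 da; tag = H(5d 29 5c 5c 5c 5c 5c d9 da) = 4bba ← matches
m3: inner = H(37 43 36 36 36 36 36 b0) = d9 5f; tag = H(5d 29 5c 5c 5c 5c 5c d9 5f) = d0ba

2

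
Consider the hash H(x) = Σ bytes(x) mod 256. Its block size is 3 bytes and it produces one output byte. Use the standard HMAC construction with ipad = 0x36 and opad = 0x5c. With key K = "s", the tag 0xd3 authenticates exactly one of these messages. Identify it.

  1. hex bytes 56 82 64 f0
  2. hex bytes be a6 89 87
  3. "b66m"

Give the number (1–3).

Key "s" = 73 is 1 byte ≤ B = 3; zero-pad to 3 bytes: K' = 73 00 00.
K' ⊕ ipad = 45 36 36; K' ⊕ opad = 2f 5c 5c.
m1: inner = H(45 36 36 56 82 64 f0) = dd; tag = H(2f 5c 5c dd) = c4
m2: inner = H(45 36 36 be a6 89 87) = 25; tag = H(2f 5c 5c 25) = 0c
m3: inner = H(45 36 36 62 36 36 6d) = ec; tag = H(2f 5c 5c ec) = d3 ← matches

3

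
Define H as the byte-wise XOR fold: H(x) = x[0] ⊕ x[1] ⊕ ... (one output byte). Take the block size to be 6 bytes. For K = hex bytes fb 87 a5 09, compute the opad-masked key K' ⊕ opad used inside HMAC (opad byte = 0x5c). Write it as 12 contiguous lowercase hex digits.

Key hex bytes fb 87 a5 09 is 4 bytes ≤ B = 6; zero-pad to 6 bytes: K' = fb 87 a5 09 00 00.
XOR each byte with 0x5c: fb⊕5c=a7, 87⊕5c=db, a5⊕5c=f9, 09⊕5c=55, 00⊕5c=5c, 00⊕5c=5c.

a7dbf9555c5c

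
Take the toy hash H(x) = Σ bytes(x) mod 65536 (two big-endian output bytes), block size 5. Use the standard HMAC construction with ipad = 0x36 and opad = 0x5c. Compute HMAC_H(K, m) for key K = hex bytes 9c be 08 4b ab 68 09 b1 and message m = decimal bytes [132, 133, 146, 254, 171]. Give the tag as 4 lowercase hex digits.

Key hex bytes 9c be 08 4b ab 68 09 b1 is 8 bytes > B = 5, so hash it first: H(key) = 03 7a, then zero-pad to 5 bytes: K' = 03 7a 00 00 00.
K' ⊕ ipad = 35 4c 36 36 36.  K' ⊕ opad = 5f 26 5c 5c 5c.
Inner input = (K'⊕ipad) ∥ m = 35 4c 36 36 36 ∥ 84 85 92 fe ab.
Inner hash: sum = 53+76+54+54+54+132+133+146+254+171 = 1127 → 04 67.
Outer input = (K'⊕opad) ∥ inner = 5f 26 5c 5c 5c ∥ 04 67.
Outer hash (tag): sum = 95+38+92+92+92+4+103 = 516 → 02 04.

0204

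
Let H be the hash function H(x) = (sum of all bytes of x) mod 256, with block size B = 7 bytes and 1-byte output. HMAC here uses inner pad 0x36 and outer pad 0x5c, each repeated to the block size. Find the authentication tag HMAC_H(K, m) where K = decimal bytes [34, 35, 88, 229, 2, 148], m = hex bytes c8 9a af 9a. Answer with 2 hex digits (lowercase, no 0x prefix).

5d

Key decimal bytes [34, 35, 88, 229, 2, 148] = 22 23 58 e5 02 94 is 6 bytes ≤ B = 7; zero-pad to 7 bytes: K' = 22 23 58 e5 02 94 00.
K' ⊕ ipad = 14 15 6e d3 34 a2 36.  K' ⊕ opad = 7e 7f 04 b9 5e c8 5c.
Inner input = (K'⊕ipad) ∥ m = 14 15 6e d3 34 a2 36 ∥ c8 9a af 9a.
Inner hash: sum = 20+21+110+211+52+162+54+200+154+175+154 = 1313; mod 256 = 33 → 21.
Outer input = (K'⊕opad) ∥ inner = 7e 7f 04 b9 5e c8 5c ∥ 21.
Outer hash (tag): sum = 126+127+4+185+94+200+92+33 = 861; mod 256 = 93 → 5d.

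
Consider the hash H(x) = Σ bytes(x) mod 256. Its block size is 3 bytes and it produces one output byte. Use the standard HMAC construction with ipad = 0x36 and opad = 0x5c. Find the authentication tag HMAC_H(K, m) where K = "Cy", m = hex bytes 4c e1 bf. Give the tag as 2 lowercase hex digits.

Key "Cy" = 43 79 is 2 bytes ≤ B = 3; zero-pad to 3 bytes: K' = 43 79 00.
K' ⊕ ipad = 75 4f 36.  K' ⊕ opad = 1f 25 5c.
Inner input = (K'⊕ipad) ∥ m = 75 4f 36 ∥ 4c e1 bf.
Inner hash: sum = 117+79+54+76+225+191 = 742; mod 256 = 230 → e6.
Outer input = (K'⊕opad) ∥ inner = 1f 25 5c ∥ e6.
Outer hash (tag): sum = 31+37+92+230 = 390; mod 256 = 134 → 86.

86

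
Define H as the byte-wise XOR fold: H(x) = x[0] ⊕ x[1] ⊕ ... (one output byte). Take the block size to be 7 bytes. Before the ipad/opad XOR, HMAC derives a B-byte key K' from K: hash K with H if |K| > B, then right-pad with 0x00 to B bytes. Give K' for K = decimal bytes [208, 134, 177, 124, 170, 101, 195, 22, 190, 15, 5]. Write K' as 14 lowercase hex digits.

|K| = 11 > B = 7, so first hash the key.
H(K): XOR d0⊕86⊕b1⊕7c⊕aa⊕65⊕c3⊕16⊕be⊕0f⊕05 = 35.
Zero-pad H(K) = 35 to 7 bytes: K' = 35 00 00 00 00 00 00.

35000000000000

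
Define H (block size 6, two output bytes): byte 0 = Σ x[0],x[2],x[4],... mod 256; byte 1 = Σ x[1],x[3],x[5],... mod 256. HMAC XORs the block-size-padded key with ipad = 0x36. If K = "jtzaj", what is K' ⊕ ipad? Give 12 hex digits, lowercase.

Key "jtzaj" = 6a 74 7a 61 6a is 5 bytes ≤ B = 6; zero-pad to 6 bytes: K' = 6a 74 7a 61 6a 00.
XOR each byte with 0x36: 6a⊕36=5c, 74⊕36=42, 7a⊕36=4c, 61⊕36=57, 6a⊕36=5c, 00⊕36=36.

5c424c575c36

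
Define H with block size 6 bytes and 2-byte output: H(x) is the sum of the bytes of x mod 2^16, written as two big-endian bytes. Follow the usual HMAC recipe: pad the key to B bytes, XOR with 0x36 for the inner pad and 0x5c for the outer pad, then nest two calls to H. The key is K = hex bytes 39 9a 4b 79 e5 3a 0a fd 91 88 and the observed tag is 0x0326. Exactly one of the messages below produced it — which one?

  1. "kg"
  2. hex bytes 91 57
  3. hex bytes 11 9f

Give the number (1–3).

2

Key hex bytes 39 9a 4b 79 e5 3a 0a fd 91 88 is 10 bytes > B = 6, so hash it first: H(key) = 04 d6, then zero-pad to 6 bytes: K' = 04 d6 00 00 00 00.
K' ⊕ ipad = 32 e0 36 36 36 36; K' ⊕ opad = 58 8a 5c 5c 5c 5c.
m1: inner = H(32 e0 36 36 36 36 6b 67) = 02 bc; tag = H(58 8a 5c 5c 5c 5c 02 bc) = 0310
m2: inner = H(32 e0 36 36 36 36 91 57) = 02 d2; tag = H(58 8a 5c 5c 5c 5c 02 d2) = 0326 ← matches
m3: inner = H(32 e0 36 36 36 36 11 9f) = 02 9a; tag = H(58 8a 5c 5c 5c 5c 02 9a) = 02ee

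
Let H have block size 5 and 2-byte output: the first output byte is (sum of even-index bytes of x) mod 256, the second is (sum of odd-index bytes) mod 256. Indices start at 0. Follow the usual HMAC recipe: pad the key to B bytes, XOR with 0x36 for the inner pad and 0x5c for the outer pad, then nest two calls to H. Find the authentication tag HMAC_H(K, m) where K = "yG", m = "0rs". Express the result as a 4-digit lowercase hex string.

Key "yG" = 79 47 is 2 bytes ≤ B = 5; zero-pad to 5 bytes: K' = 79 47 00 00 00.
K' ⊕ ipad = 4f 71 36 36 36.  K' ⊕ opad = 25 1b 5c 5c 5c.
Inner input = (K'⊕ipad) ∥ m = 4f 71 36 36 36 ∥ 30 72 73.
Inner hash: even-index sum = 301 mod 256 = 45; odd-index sum = 330 mod 256 = 74 → 2d 4a.
Outer input = (K'⊕opad) ∥ inner = 25 1b 5c 5c 5c ∥ 2d 4a.
Outer hash (tag): even-index sum = 295 mod 256 = 39; odd-index sum = 164 mod 256 = 164 → 27 a4.

27a4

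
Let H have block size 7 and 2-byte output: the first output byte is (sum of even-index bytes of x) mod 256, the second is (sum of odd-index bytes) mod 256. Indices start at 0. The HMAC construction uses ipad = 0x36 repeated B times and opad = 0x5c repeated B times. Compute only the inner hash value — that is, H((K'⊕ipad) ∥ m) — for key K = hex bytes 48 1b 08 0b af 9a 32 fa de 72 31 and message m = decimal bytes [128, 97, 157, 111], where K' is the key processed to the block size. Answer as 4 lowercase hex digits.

Key hex bytes 48 1b 08 0b af 9a 32 fa de 72 31 is 11 bytes > B = 7, so hash it first: H(key) = 40 2c, then zero-pad to 7 bytes: K' = 40 2c 00 00 00 00 00.
K' ⊕ ipad = 76 1a 36 36 36 36 36.
Inner input = 76 1a 36 36 36 36 36 ∥ 80 61 9d 6f.
Inner hash: even-index sum = 488 mod 256 = 232; odd-index sum = 419 mod 256 = 163 → e8 a3.

e8a3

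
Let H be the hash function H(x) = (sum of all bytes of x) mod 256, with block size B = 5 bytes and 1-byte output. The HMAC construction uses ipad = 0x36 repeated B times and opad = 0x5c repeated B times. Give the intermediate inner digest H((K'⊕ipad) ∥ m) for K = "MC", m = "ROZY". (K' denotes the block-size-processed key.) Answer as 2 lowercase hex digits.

Key "MC" = 4d 43 is 2 bytes ≤ B = 5; zero-pad to 5 bytes: K' = 4d 43 00 00 00.
K' ⊕ ipad = 7b 75 36 36 36.
Inner input = 7b 75 36 36 36 ∥ 52 4f 5a 59.
Inner hash: sum = 123+117+54+54+54+82+79+90+89 = 742; mod 256 = 230 → e6.

e6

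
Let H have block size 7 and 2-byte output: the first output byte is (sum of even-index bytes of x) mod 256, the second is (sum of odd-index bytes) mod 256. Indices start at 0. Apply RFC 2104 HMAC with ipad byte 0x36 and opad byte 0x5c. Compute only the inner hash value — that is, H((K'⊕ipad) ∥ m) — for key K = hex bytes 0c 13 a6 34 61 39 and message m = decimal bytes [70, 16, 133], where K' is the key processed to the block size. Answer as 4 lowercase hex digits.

6701

Key hex bytes 0c 13 a6 34 61 39 is 6 bytes ≤ B = 7; zero-pad to 7 bytes: K' = 0c 13 a6 34 61 39 00.
K' ⊕ ipad = 3a 25 90 02 57 0f 36.
Inner input = 3a 25 90 02 57 0f 36 ∥ 46 10 85.
Inner hash: even-index sum = 359 mod 256 = 103; odd-index sum = 257 mod 256 = 1 → 67 01.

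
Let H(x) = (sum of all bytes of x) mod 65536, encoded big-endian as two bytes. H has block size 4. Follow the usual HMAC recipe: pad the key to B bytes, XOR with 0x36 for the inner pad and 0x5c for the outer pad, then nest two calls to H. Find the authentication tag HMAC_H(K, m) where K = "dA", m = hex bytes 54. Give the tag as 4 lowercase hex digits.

Key "dA" = 64 41 is 2 bytes ≤ B = 4; zero-pad to 4 bytes: K' = 64 41 00 00.
K' ⊕ ipad = 52 77 36 36.  K' ⊕ opad = 38 1d 5c 5c.
Inner input = (K'⊕ipad) ∥ m = 52 77 36 36 ∥ 54.
Inner hash: sum = 82+119+54+54+84 = 393 → 01 89.
Outer input = (K'⊕opad) ∥ inner = 38 1d 5c 5c ∥ 01 89.
Outer hash (tag): sum = 56+29+92+92+1+137 = 407 → 01 97.

0197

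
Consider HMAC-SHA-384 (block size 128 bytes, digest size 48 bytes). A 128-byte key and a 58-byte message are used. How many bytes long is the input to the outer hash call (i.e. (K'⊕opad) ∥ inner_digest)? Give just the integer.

176

Key is 128 ≤ 128 bytes, zero-padded: |K'| = 128.
Outer input = (K'⊕opad) ∥ H(inner) → 128 + 48 = 176 bytes.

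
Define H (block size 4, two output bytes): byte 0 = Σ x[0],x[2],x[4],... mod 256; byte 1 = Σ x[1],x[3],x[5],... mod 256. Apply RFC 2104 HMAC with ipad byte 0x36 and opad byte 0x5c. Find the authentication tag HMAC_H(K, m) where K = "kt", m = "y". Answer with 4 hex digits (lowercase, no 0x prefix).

9ffc

Key "kt" = 6b 74 is 2 bytes ≤ B = 4; zero-pad to 4 bytes: K' = 6b 74 00 00.
K' ⊕ ipad = 5d 42 36 36.  K' ⊕ opad = 37 28 5c 5c.
Inner input = (K'⊕ipad) ∥ m = 5d 42 36 36 ∥ 79.
Inner hash: even-index sum = 268 mod 256 = 12; odd-index sum = 120 mod 256 = 120 → 0c 78.
Outer input = (K'⊕opad) ∥ inner = 37 28 5c 5c ∥ 0c 78.
Outer hash (tag): even-index sum = 159 mod 256 = 159; odd-index sum = 252 mod 256 = 252 → 9f fc.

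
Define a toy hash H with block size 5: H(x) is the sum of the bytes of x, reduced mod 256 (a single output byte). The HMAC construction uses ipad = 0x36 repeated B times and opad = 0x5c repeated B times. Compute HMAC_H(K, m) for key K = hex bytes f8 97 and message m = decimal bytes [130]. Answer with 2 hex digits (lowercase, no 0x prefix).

16

Key hex bytes f8 97 is 2 bytes ≤ B = 5; zero-pad to 5 bytes: K' = f8 97 00 00 00.
K' ⊕ ipad = ce a1 36 36 36.  K' ⊕ opad = a4 cb 5c 5c 5c.
Inner input = (K'⊕ipad) ∥ m = ce a1 36 36 36 ∥ 82.
Inner hash: sum = 206+161+54+54+54+130 = 659; mod 256 = 147 → 93.
Outer input = (K'⊕opad) ∥ inner = a4 cb 5c 5c 5c ∥ 93.
Outer hash (tag): sum = 164+203+92+92+92+147 = 790; mod 256 = 22 → 16.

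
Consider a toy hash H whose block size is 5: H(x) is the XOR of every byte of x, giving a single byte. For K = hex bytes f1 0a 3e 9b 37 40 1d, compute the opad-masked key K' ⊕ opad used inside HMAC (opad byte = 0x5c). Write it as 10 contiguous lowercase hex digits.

Key hex bytes f1 0a 3e 9b 37 40 1d is 7 bytes > B = 5, so hash it first: H(key) = 34, then zero-pad to 5 bytes: K' = 34 00 00 00 00.
XOR each byte with 0x5c: 34⊕5c=68, 00⊕5c=5c, 00⊕5c=5c, 00⊕5c=5c, 00⊕5c=5c.

685c5c5c5c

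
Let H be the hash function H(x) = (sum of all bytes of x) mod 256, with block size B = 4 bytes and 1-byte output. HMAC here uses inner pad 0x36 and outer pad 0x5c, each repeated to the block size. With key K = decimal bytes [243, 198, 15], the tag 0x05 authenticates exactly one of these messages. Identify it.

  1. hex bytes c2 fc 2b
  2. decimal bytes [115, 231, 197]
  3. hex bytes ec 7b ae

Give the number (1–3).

1

Key decimal bytes [243, 198, 15] = f3 c6 0f is 3 bytes ≤ B = 4; zero-pad to 4 bytes: K' = f3 c6 0f 00.
K' ⊕ ipad = c5 f0 39 36; K' ⊕ opad = af 9a 53 5c.
m1: inner = H(c5 f0 39 36 c2 fc 2b) = 0d; tag = H(af 9a 53 5c 0d) = 05 ← matches
m2: inner = H(c5 f0 39 36 73 e7 c5) = 43; tag = H(af 9a 53 5c 43) = 3b
m3: inner = H(c5 f0 39 36 ec 7b ae) = 39; tag = H(af 9a 53 5c 39) = 31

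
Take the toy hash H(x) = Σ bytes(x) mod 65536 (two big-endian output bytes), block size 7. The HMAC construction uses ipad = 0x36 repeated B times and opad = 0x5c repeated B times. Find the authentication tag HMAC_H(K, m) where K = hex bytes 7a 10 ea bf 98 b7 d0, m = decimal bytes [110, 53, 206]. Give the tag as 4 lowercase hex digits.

Key hex bytes 7a 10 ea bf 98 b7 d0 is exactly B = 7 bytes: K' = 7a 10 ea bf 98 b7 d0.
K' ⊕ ipad = 4c 26 dc 89 ae 81 e6.  K' ⊕ opad = 26 4c b6 e3 c4 eb 8c.
Inner input = (K'⊕ipad) ∥ m = 4c 26 dc 89 ae 81 e6 ∥ 6e 35 ce.
Inner hash: sum = 76+38+220+137+174+129+230+110+53+206 = 1373 → 05 5d.
Outer input = (K'⊕opad) ∥ inner = 26 4c b6 e3 c4 eb 8c ∥ 05 5d.
Outer hash (tag): sum = 38+76+182+227+196+235+140+5+93 = 1192 → 04 a8.

04a8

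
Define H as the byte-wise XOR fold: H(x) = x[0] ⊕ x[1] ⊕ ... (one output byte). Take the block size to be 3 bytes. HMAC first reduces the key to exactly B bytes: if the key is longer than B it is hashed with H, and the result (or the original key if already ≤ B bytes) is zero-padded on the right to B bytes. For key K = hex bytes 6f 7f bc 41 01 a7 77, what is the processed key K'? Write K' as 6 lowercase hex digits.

|K| = 7 > B = 3, so first hash the key.
H(K): XOR 6f⊕7f⊕bc⊕41⊕01⊕a7⊕77 = 3c.
Zero-pad H(K) = 3c to 3 bytes: K' = 3c 00 00.

3c0000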